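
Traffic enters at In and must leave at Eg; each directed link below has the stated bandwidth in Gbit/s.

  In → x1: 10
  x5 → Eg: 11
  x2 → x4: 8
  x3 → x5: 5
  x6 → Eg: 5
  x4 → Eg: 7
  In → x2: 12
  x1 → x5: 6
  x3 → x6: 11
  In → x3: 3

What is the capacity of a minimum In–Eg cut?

16

Augment In→x1→x5→Eg: bottleneck 6, flow now 6.
Augment In→x2→x4→Eg: bottleneck 7, flow now 13.
Augment In→x3→x5→Eg: bottleneck 3, flow now 16.
No augmenting path remains; maximum flow = 16.
By max-flow min-cut, the minimum cut capacity equals the max flow.
In the residual graph, reachable from In: {In, x1, x2, x4}.
Min-cut edges: In→x3 (3), x1→x5 (6), x4→Eg (7); capacity 3 + 6 + 7 = 16.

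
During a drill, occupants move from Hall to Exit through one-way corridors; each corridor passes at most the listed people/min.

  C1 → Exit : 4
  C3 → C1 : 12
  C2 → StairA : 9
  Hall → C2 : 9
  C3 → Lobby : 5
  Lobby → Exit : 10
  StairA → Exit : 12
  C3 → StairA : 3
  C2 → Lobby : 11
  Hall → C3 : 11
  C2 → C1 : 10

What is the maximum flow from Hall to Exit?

20

Augment Hall→C2→StairA→Exit: bottleneck 9, flow now 9.
Augment Hall→C3→StairA→Exit: bottleneck 3, flow now 12.
Augment Hall→C3→Lobby→Exit: bottleneck 5, flow now 17.
Augment Hall→C3→C1→Exit: bottleneck 3, flow now 20.
No augmenting path remains; maximum flow = 20.
In the residual graph, reachable from Hall: {Hall}.
Min-cut edges: Hall→C2 (9), Hall→C3 (11); capacity 9 + 11 = 20.
This cut is saturated, so no flow can exceed 20.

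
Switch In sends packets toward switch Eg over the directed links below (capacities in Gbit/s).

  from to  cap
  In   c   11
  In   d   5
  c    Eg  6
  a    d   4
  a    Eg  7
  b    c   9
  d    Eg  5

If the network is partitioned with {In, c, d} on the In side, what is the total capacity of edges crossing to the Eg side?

Edges leaving {In, c, d}: c→Eg (6), d→Eg (5).
Cut capacity = 6 + 5 = 11.

11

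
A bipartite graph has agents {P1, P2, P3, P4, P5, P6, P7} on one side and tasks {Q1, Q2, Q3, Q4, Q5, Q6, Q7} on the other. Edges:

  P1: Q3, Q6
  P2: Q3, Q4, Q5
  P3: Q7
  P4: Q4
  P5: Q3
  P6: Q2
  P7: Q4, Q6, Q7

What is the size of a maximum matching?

6

Unit-capacity flow: source→left, listed edges, right→sink; max matching = max flow.
Augmenting path P1→Q3 (+1); matched 1.
Augmenting path P2→Q4 (+1); matched 2.
Augmenting path P3→Q7 (+1); matched 3.
Augmenting path P6→Q2 (+1); matched 4.
Augmenting path P7→Q6 (+1); matched 5.
Augmenting path P4→Q4→P2→Q5 (+1); matched 6.
No augmenting path remains; maximum matching = 6.
König certificate: {P2, P6, Q3, Q4, Q6, Q7} is a vertex cover of size 6 (every listed pair touches it), so no matching can be larger.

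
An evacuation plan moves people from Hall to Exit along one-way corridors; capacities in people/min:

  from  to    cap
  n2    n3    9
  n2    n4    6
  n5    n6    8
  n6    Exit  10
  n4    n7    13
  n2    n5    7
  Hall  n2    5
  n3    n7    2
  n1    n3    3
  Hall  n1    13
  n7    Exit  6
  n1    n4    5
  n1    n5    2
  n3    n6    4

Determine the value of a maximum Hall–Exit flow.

15

Augment Hall→n1→n3→n6→Exit: bottleneck 3, flow now 3.
Augment Hall→n1→n4→n7→Exit: bottleneck 5, flow now 8.
Augment Hall→n1→n5→n6→Exit: bottleneck 2, flow now 10.
Augment Hall→n2→n3→n6→Exit: bottleneck 1, flow now 11.
Augment Hall→n2→n3→n7→Exit: bottleneck 1, flow now 12.
Augment Hall→n2→n5→n6→Exit: bottleneck 3, flow now 15.
No augmenting path remains; maximum flow = 15.
In the residual graph, reachable from Hall: {Hall, n1}.
Min-cut edges: Hall→n2 (5), n1→n3 (3), n1→n4 (5), n1→n5 (2); capacity 5 + 3 + 5 + 2 = 15.
This cut is saturated, so no flow can exceed 15.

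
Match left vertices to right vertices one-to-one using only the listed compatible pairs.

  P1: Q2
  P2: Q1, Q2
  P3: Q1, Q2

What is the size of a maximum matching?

2

Unit-capacity flow: source→left, listed edges, right→sink; max matching = max flow.
Augmenting path P1→Q2 (+1); matched 1.
Augmenting path P2→Q1 (+1); matched 2.
No augmenting path remains; maximum matching = 2.
König certificate: {Q1, Q2} is a vertex cover of size 2 (every listed pair touches it), so no matching can be larger.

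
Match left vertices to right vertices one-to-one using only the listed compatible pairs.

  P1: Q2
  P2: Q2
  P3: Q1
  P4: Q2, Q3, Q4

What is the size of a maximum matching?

3

Unit-capacity flow: source→left, listed edges, right→sink; max matching = max flow.
Augmenting path P1→Q2 (+1); matched 1.
Augmenting path P3→Q1 (+1); matched 2.
Augmenting path P4→Q3 (+1); matched 3.
No augmenting path remains; maximum matching = 3.
König certificate: {P3, P4, Q2} is a vertex cover of size 3 (every listed pair touches it), so no matching can be larger.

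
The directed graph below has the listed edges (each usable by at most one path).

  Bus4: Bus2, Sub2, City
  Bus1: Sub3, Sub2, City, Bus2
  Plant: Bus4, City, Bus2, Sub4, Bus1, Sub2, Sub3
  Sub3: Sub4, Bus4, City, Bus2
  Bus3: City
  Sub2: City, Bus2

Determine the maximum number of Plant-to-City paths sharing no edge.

Assign every edge capacity 1; by Menger, the answer equals the max flow.
Path Plant→City (+1); total 1.
Path Plant→Sub3→City (+1); total 2.
Path Plant→Bus1→City (+1); total 3.
Path Plant→Bus4→City (+1); total 4.
Path Plant→Sub2→City (+1); total 5.
No residual Plant→City path; max flow = 5.
Certifying cut of size 5: {Plant→Bus1, Plant→Bus4, Plant→City, Plant→Sub2, Plant→Sub3}.

5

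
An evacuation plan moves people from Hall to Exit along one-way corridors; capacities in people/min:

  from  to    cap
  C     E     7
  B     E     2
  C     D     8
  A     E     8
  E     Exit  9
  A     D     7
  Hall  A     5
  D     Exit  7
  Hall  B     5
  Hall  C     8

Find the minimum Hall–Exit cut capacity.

15

Augment Hall→A→D→Exit: bottleneck 5, flow now 5.
Augment Hall→B→E→Exit: bottleneck 2, flow now 7.
Augment Hall→C→D→Exit: bottleneck 2, flow now 9.
Augment Hall→C→E→Exit: bottleneck 6, flow now 15.
No augmenting path remains; maximum flow = 15.
By max-flow min-cut, the minimum cut capacity equals the max flow.
In the residual graph, reachable from Hall: {Hall, B}.
Min-cut edges: Hall→A (5), Hall→C (8), B→E (2); capacity 5 + 8 + 2 = 15.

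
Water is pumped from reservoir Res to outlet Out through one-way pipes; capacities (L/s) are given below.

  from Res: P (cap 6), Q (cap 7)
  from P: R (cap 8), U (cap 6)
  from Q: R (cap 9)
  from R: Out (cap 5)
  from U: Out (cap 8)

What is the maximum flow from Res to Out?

Augment Res→P→R→Out: bottleneck 5, flow now 5.
Augment Res→P→U→Out: bottleneck 1, flow now 6.
Augment Res→Q→R→P→U→Out: bottleneck 5, flow now 11. (uses reverse residual edge)
No augmenting path remains; maximum flow = 11.
In the residual graph, reachable from Res: {Res, Q, R}.
Min-cut edges: Res→P (6), R→Out (5); capacity 6 + 5 = 11.
This cut is saturated, so no flow can exceed 11.

11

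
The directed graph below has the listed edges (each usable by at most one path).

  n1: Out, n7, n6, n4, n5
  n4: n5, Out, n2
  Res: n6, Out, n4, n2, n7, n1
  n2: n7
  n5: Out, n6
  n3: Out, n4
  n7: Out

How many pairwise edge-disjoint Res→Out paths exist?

4

Assign every edge capacity 1; by Menger, the answer equals the max flow.
Path Res→Out (+1); total 1.
Path Res→n1→Out (+1); total 2.
Path Res→n4→Out (+1); total 3.
Path Res→n7→Out (+1); total 4.
No residual Res→Out path; max flow = 4.
Certifying cut of size 4: {Res→Out, Res→n1, Res→n4, n7→Out}.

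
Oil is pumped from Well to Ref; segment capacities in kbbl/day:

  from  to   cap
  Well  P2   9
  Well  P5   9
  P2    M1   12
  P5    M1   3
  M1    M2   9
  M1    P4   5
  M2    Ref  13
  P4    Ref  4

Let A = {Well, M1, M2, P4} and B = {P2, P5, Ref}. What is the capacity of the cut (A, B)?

35

Edges leaving {Well, M1, M2, P4}: Well→P2 (9), Well→P5 (9), M2→Ref (13), P4→Ref (4).
Cut capacity = 9 + 9 + 13 + 4 = 35.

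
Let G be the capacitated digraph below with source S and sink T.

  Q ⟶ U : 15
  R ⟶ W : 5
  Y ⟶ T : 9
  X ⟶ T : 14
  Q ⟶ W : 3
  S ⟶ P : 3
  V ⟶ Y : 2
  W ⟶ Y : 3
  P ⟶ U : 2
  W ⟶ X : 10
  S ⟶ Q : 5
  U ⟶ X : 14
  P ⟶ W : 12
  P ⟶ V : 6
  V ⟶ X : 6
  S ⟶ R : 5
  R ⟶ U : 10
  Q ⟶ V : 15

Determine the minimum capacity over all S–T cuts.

Augment S→P→U→X→T: bottleneck 2, flow now 2.
Augment S→P→V→X→T: bottleneck 1, flow now 3.
Augment S→Q→U→X→T: bottleneck 5, flow now 8.
Augment S→R→U→X→T: bottleneck 5, flow now 13.
No augmenting path remains; maximum flow = 13.
By max-flow min-cut, the minimum cut capacity equals the max flow.
In the residual graph, reachable from S: {S}.
Min-cut edges: S→P (3), S→Q (5), S→R (5); capacity 3 + 5 + 5 = 13.

13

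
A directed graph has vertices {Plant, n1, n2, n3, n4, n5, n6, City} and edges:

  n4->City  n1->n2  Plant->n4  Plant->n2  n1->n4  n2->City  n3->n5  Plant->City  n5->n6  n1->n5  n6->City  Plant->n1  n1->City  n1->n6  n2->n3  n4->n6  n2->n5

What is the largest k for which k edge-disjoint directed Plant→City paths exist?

4

Assign every edge capacity 1; by Menger, the answer equals the max flow.
Path Plant→City (+1); total 1.
Path Plant→n1→City (+1); total 2.
Path Plant→n2→City (+1); total 3.
Path Plant→n4→City (+1); total 4.
No residual Plant→City path; max flow = 4.
Certifying cut of size 4: {Plant→City, Plant→n1, Plant→n2, Plant→n4}.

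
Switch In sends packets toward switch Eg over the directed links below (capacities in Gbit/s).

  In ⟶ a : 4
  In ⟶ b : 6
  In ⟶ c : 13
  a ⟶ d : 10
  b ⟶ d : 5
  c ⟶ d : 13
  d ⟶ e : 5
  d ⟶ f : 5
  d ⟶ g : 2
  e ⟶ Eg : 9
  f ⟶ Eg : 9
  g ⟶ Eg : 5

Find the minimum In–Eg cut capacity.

Augment In→a→d→e→Eg: bottleneck 4, flow now 4.
Augment In→b→d→e→Eg: bottleneck 1, flow now 5.
Augment In→b→d→f→Eg: bottleneck 4, flow now 9.
Augment In→c→d→f→Eg: bottleneck 1, flow now 10.
Augment In→c→d→g→Eg: bottleneck 2, flow now 12.
No augmenting path remains; maximum flow = 12.
By max-flow min-cut, the minimum cut capacity equals the max flow.
In the residual graph, reachable from In: {In, a, b, c, d}.
Min-cut edges: d→e (5), d→f (5), d→g (2); capacity 5 + 5 + 2 = 12.

12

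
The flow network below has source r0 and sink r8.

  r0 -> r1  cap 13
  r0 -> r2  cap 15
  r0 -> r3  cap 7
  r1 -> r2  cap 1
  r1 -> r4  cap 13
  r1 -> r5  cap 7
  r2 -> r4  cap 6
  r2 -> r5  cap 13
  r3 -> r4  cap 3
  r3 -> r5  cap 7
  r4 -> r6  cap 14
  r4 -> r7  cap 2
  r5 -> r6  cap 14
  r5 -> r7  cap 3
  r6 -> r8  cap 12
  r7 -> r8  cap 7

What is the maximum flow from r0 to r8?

17

Augment r0→r1→r4→r6→r8: bottleneck 12, flow now 12.
Augment r0→r1→r4→r7→r8: bottleneck 1, flow now 13.
Augment r0→r2→r4→r7→r8: bottleneck 1, flow now 14.
Augment r0→r2→r5→r7→r8: bottleneck 3, flow now 17.
No augmenting path remains; maximum flow = 17.
In the residual graph, reachable from r0: {r0, r1, r2, r3, r4, r5, r6}.
Min-cut edges: r4→r7 (2), r5→r7 (3), r6→r8 (12); capacity 2 + 3 + 12 = 17.
This cut is saturated, so no flow can exceed 17.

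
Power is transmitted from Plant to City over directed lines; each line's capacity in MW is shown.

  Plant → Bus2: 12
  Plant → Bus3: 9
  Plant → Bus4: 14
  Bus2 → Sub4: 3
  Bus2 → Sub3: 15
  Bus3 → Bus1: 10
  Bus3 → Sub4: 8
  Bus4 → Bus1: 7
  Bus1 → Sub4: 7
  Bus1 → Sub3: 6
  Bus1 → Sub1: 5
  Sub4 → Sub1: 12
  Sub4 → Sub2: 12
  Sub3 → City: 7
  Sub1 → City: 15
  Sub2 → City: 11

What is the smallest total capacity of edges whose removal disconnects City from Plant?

26

Augment Plant→Bus2→Sub3→City: bottleneck 7, flow now 7.
Augment Plant→Bus2→Sub4→Sub1→City: bottleneck 3, flow now 10.
Augment Plant→Bus3→Bus1→Sub1→City: bottleneck 5, flow now 15.
Augment Plant→Bus3→Sub4→Sub1→City: bottleneck 4, flow now 19.
Augment Plant→Bus4→Bus1→Sub4→Sub1→City: bottleneck 3, flow now 22.
Augment Plant→Bus4→Bus1→Sub4→Sub2→City: bottleneck 4, flow now 26.
No augmenting path remains; maximum flow = 26.
By max-flow min-cut, the minimum cut capacity equals the max flow.
In the residual graph, reachable from Plant: {Plant, Bus2, Bus4, Sub3}.
Min-cut edges: Plant→Bus3 (9), Bus2→Sub4 (3), Bus4→Bus1 (7), Sub3→City (7); capacity 9 + 3 + 7 + 7 = 26.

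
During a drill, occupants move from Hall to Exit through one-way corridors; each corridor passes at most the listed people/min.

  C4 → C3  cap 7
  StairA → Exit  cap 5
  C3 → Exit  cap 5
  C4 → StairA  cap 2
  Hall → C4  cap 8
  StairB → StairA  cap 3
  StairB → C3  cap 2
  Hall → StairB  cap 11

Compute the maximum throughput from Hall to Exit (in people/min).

10

Augment Hall→StairB→StairA→Exit: bottleneck 3, flow now 3.
Augment Hall→StairB→C3→Exit: bottleneck 2, flow now 5.
Augment Hall→C4→StairA→Exit: bottleneck 2, flow now 7.
Augment Hall→C4→C3→Exit: bottleneck 3, flow now 10.
No augmenting path remains; maximum flow = 10.
In the residual graph, reachable from Hall: {Hall, StairB, C4, C3}.
Min-cut edges: StairB→StairA (3), C4→StairA (2), C3→Exit (5); capacity 3 + 2 + 5 = 10.
This cut is saturated, so no flow can exceed 10.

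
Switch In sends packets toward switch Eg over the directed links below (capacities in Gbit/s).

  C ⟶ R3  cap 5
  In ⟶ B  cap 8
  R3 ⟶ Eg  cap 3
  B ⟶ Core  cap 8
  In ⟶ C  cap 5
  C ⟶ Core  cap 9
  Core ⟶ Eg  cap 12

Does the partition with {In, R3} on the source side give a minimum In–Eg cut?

No — its capacity is 16, but the minimum cut has capacity 13.

Given cut capacity: 8 + 5 + 3 = 16.
Augment In→B→Core→Eg: bottleneck 8, flow now 8.
Augment In→C→R3→Eg: bottleneck 3, flow now 11.
Augment In→C→Core→Eg: bottleneck 2, flow now 13.
No augmenting path remains; maximum flow = 13.
In the residual graph, reachable from In: {In}.
Min-cut edges: In→B (8), In→C (5); capacity 8 + 5 = 13.
Cut capacity 16 exceeds the max flow 13, so it is not minimum.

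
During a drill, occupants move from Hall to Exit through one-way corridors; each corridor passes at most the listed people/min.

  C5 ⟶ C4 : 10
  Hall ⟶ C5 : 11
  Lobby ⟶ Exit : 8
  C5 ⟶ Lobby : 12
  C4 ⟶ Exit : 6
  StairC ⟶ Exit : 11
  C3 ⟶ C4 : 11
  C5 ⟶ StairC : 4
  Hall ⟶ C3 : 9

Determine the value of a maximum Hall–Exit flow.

Augment Hall→C5→StairC→Exit: bottleneck 4, flow now 4.
Augment Hall→C5→Lobby→Exit: bottleneck 7, flow now 11.
Augment Hall→C3→C4→Exit: bottleneck 6, flow now 17.
No augmenting path remains; maximum flow = 17.
In the residual graph, reachable from Hall: {Hall, C3, C4}.
Min-cut edges: Hall→C5 (11), C4→Exit (6); capacity 11 + 6 = 17.
This cut is saturated, so no flow can exceed 17.

17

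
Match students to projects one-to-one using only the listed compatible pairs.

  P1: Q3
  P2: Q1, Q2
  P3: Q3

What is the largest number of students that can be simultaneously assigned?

Unit-capacity flow: source→left, listed edges, right→sink; max matching = max flow.
Augmenting path P1→Q3 (+1); matched 1.
Augmenting path P2→Q1 (+1); matched 2.
No augmenting path remains; maximum matching = 2.
König certificate: {P2, Q3} is a vertex cover of size 2 (every listed pair touches it), so no matching can be larger.

2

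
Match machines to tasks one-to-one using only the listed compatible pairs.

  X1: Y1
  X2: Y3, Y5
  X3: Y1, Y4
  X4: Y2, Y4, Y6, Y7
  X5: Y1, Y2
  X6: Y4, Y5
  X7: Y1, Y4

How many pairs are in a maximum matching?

6

Unit-capacity flow: source→left, listed edges, right→sink; max matching = max flow.
Augmenting path X1→Y1 (+1); matched 1.
Augmenting path X2→Y3 (+1); matched 2.
Augmenting path X3→Y4 (+1); matched 3.
Augmenting path X4→Y2 (+1); matched 4.
Augmenting path X6→Y5 (+1); matched 5.
Augmenting path X5→Y2→X4→Y6 (+1); matched 6.
No augmenting path remains; maximum matching = 6.
König certificate: {X2, X4, X5, X6, Y1, Y4} is a vertex cover of size 6 (every listed pair touches it), so no matching can be larger.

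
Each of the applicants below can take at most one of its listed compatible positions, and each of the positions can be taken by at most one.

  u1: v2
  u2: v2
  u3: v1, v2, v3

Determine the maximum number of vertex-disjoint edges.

Unit-capacity flow: source→left, listed edges, right→sink; max matching = max flow.
Augmenting path u1→v2 (+1); matched 1.
Augmenting path u3→v1 (+1); matched 2.
No augmenting path remains; maximum matching = 2.
König certificate: {u3, v2} is a vertex cover of size 2 (every listed pair touches it), so no matching can be larger.

2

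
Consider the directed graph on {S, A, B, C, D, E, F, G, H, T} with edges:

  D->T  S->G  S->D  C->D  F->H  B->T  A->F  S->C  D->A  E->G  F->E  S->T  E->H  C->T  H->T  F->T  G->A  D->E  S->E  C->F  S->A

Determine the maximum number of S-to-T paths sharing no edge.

Assign every edge capacity 1; by Menger, the answer equals the max flow.
Path S→T (+1); total 1.
Path S→C→T (+1); total 2.
Path S→D→T (+1); total 3.
Path S→A→F→T (+1); total 4.
Path S→E→H→T (+1); total 5.
No residual S→T path; max flow = 5.
Certifying cut of size 5: {A→F, S→C, S→D, S→E, S→T}.

5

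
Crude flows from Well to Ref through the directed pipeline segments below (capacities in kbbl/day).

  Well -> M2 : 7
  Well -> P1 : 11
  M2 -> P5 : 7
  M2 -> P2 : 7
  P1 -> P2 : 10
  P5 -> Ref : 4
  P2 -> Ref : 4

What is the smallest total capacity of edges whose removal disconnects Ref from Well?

Augment Well→M2→P5→Ref: bottleneck 4, flow now 4.
Augment Well→M2→P2→Ref: bottleneck 3, flow now 7.
Augment Well→P1→P2→Ref: bottleneck 1, flow now 8.
No augmenting path remains; maximum flow = 8.
By max-flow min-cut, the minimum cut capacity equals the max flow.
In the residual graph, reachable from Well: {Well, M2, P1, P5, P2}.
Min-cut edges: P5→Ref (4), P2→Ref (4); capacity 4 + 4 = 8.

8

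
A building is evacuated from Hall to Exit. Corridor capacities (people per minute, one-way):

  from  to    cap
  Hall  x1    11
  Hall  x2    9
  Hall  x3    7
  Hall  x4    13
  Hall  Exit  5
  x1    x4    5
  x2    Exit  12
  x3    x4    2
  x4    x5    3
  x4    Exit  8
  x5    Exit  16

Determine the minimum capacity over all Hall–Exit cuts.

Augment Hall→Exit: bottleneck 5, flow now 5.
Augment Hall→x2→Exit: bottleneck 9, flow now 14.
Augment Hall→x4→Exit: bottleneck 8, flow now 22.
Augment Hall→x4→x5→Exit: bottleneck 3, flow now 25.
No augmenting path remains; maximum flow = 25.
By max-flow min-cut, the minimum cut capacity equals the max flow.
In the residual graph, reachable from Hall: {Hall, x1, x3, x4}.
Min-cut edges: Hall→x2 (9), Hall→Exit (5), x4→x5 (3), x4→Exit (8); capacity 9 + 5 + 3 + 8 = 25.

25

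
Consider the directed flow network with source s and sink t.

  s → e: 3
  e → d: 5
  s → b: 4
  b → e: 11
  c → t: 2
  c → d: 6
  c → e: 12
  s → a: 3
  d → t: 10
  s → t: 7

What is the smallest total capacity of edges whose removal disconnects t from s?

12

Augment s→t: bottleneck 7, flow now 7.
Augment s→e→d→t: bottleneck 3, flow now 10.
Augment s→b→e→d→t: bottleneck 2, flow now 12.
No augmenting path remains; maximum flow = 12.
By max-flow min-cut, the minimum cut capacity equals the max flow.
In the residual graph, reachable from s: {s, a, b, e}.
Min-cut edges: s→t (7), e→d (5); capacity 7 + 5 = 12.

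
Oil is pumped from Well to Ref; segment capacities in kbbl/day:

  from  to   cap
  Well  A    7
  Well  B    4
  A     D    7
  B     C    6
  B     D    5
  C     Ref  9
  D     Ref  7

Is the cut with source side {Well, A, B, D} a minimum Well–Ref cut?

No — its capacity is 13, but the minimum cut has capacity 11.

Given cut capacity: 6 + 7 = 13.
Augment Well→A→D→Ref: bottleneck 7, flow now 7.
Augment Well→B→C→Ref: bottleneck 4, flow now 11.
No augmenting path remains; maximum flow = 11.
In the residual graph, reachable from Well: {Well}.
Min-cut edges: Well→A (7), Well→B (4); capacity 7 + 4 = 11.
Cut capacity 13 exceeds the max flow 11, so it is not minimum.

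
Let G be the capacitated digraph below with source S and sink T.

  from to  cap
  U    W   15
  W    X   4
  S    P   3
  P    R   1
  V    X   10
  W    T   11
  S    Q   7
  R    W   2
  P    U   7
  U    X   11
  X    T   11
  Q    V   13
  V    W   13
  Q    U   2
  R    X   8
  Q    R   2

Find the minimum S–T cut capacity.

10

Augment S→P→R→W→T: bottleneck 1, flow now 1.
Augment S→P→U→W→T: bottleneck 2, flow now 3.
Augment S→Q→R→W→T: bottleneck 1, flow now 4.
Augment S→Q→R→X→T: bottleneck 1, flow now 5.
Augment S→Q→U→W→T: bottleneck 2, flow now 7.
Augment S→Q→V→W→T: bottleneck 3, flow now 10.
No augmenting path remains; maximum flow = 10.
By max-flow min-cut, the minimum cut capacity equals the max flow.
In the residual graph, reachable from S: {S}.
Min-cut edges: S→P (3), S→Q (7); capacity 3 + 7 = 10.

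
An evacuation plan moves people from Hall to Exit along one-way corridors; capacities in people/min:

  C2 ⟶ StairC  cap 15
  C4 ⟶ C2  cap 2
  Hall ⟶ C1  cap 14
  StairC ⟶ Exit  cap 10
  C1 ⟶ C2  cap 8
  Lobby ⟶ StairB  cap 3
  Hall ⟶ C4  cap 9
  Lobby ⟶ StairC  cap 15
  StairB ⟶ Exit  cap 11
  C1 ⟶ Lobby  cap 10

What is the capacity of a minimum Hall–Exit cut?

Augment Hall→C4→C2→StairC→Exit: bottleneck 2, flow now 2.
Augment Hall→C1→Lobby→StairC→Exit: bottleneck 8, flow now 10.
Augment Hall→C1→Lobby→StairB→Exit: bottleneck 2, flow now 12.
Augment Hall→C1→C2→StairC→Lobby→StairB→Exit: bottleneck 1, flow now 13. (uses reverse residual edge)
No augmenting path remains; maximum flow = 13.
By max-flow min-cut, the minimum cut capacity equals the max flow.
In the residual graph, reachable from Hall: {Hall, C4, C1, Lobby, C2, StairC}.
Min-cut edges: Lobby→StairB (3), StairC→Exit (10); capacity 3 + 10 = 13.

13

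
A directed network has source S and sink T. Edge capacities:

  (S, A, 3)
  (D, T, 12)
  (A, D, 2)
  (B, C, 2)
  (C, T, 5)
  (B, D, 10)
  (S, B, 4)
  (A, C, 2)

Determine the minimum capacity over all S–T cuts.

Augment S→A→C→T: bottleneck 2, flow now 2.
Augment S→A→D→T: bottleneck 1, flow now 3.
Augment S→B→C→T: bottleneck 2, flow now 5.
Augment S→B→D→T: bottleneck 2, flow now 7.
No augmenting path remains; maximum flow = 7.
By max-flow min-cut, the minimum cut capacity equals the max flow.
In the residual graph, reachable from S: {S}.
Min-cut edges: S→A (3), S→B (4); capacity 3 + 4 = 7.

7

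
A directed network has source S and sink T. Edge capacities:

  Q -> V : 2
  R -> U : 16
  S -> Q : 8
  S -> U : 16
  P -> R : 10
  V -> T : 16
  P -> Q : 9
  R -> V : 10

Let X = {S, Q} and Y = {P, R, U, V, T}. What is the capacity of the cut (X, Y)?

Edges leaving {S, Q}: S→U (16), Q→V (2).
Cut capacity = 16 + 2 = 18.

18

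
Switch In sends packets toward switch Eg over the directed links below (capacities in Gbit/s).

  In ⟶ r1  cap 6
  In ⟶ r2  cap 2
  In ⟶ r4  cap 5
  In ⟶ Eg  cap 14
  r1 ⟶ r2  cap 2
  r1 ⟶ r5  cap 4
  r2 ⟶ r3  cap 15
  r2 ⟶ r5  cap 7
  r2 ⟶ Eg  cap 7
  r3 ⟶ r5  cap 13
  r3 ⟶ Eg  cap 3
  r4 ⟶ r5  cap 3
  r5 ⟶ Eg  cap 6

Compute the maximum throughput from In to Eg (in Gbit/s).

Augment In→Eg: bottleneck 14, flow now 14.
Augment In→r2→Eg: bottleneck 2, flow now 16.
Augment In→r1→r2→Eg: bottleneck 2, flow now 18.
Augment In→r1→r5→Eg: bottleneck 4, flow now 22.
Augment In→r4→r5→Eg: bottleneck 2, flow now 24.
No augmenting path remains; maximum flow = 24.
In the residual graph, reachable from In: {In, r1, r4, r5}.
Min-cut edges: In→r2 (2), In→Eg (14), r1→r2 (2), r5→Eg (6); capacity 2 + 14 + 2 + 6 = 24.
This cut is saturated, so no flow can exceed 24.

24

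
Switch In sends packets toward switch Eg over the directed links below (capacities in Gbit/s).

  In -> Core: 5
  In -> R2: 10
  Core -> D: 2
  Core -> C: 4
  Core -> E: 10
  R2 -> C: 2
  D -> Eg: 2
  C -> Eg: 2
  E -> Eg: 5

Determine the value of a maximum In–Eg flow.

7

Augment In→Core→D→Eg: bottleneck 2, flow now 2.
Augment In→Core→C→Eg: bottleneck 2, flow now 4.
Augment In→Core→E→Eg: bottleneck 1, flow now 5.
Augment In→R2→C→Core→E→Eg: bottleneck 2, flow now 7. (uses reverse residual edge)
No augmenting path remains; maximum flow = 7.
In the residual graph, reachable from In: {In, R2}.
Min-cut edges: In→Core (5), R2→C (2); capacity 5 + 2 = 7.
This cut is saturated, so no flow can exceed 7.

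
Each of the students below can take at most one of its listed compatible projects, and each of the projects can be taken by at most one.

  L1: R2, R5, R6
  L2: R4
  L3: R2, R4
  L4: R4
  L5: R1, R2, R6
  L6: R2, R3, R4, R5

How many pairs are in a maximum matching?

Unit-capacity flow: source→left, listed edges, right→sink; max matching = max flow.
Augmenting path L1→R2 (+1); matched 1.
Augmenting path L2→R4 (+1); matched 2.
Augmenting path L5→R1 (+1); matched 3.
Augmenting path L6→R3 (+1); matched 4.
Augmenting path L3→R2→L1→R5 (+1); matched 5.
No augmenting path remains; maximum matching = 5.
König certificate: {L1, L3, L5, L6, R4} is a vertex cover of size 5 (every listed pair touches it), so no matching can be larger.

5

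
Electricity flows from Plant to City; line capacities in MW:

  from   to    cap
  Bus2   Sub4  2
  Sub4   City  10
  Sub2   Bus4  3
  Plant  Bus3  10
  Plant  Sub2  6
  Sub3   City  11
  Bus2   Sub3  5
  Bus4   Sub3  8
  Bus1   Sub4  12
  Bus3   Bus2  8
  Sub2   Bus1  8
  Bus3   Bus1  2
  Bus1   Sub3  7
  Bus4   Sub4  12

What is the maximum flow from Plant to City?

Augment Plant→Bus3→Bus1→Sub4→City: bottleneck 2, flow now 2.
Augment Plant→Bus3→Bus2→Sub4→City: bottleneck 2, flow now 4.
Augment Plant→Bus3→Bus2→Sub3→City: bottleneck 5, flow now 9.
Augment Plant→Sub2→Bus4→Sub4→City: bottleneck 3, flow now 12.
Augment Plant→Sub2→Bus1→Sub4→City: bottleneck 3, flow now 15.
No augmenting path remains; maximum flow = 15.
In the residual graph, reachable from Plant: {Plant, Bus3, Bus2}.
Min-cut edges: Plant→Sub2 (6), Bus3→Bus1 (2), Bus2→Sub4 (2), Bus2→Sub3 (5); capacity 6 + 2 + 2 + 5 = 15.
This cut is saturated, so no flow can exceed 15.

15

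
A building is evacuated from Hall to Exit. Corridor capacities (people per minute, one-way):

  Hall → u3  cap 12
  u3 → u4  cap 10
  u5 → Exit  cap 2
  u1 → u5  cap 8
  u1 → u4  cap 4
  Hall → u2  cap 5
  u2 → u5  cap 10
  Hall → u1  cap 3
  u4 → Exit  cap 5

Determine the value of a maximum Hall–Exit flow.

7

Augment Hall→u1→u4→Exit: bottleneck 3, flow now 3.
Augment Hall→u2→u5→Exit: bottleneck 2, flow now 5.
Augment Hall→u3→u4→Exit: bottleneck 2, flow now 7.
No augmenting path remains; maximum flow = 7.
In the residual graph, reachable from Hall: {Hall, u1, u2, u3, u4, u5}.
Min-cut edges: u4→Exit (5), u5→Exit (2); capacity 5 + 2 = 7.
This cut is saturated, so no flow can exceed 7.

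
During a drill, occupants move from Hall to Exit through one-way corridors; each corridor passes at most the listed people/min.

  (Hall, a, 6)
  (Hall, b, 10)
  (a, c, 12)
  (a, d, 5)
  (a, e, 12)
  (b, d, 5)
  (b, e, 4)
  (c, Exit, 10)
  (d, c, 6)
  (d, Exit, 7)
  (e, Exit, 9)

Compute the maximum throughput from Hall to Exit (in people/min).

15

Augment Hall→a→c→Exit: bottleneck 6, flow now 6.
Augment Hall→b→d→Exit: bottleneck 5, flow now 11.
Augment Hall→b→e→Exit: bottleneck 4, flow now 15.
No augmenting path remains; maximum flow = 15.
In the residual graph, reachable from Hall: {Hall, b}.
Min-cut edges: Hall→a (6), b→d (5), b→e (4); capacity 6 + 5 + 4 = 15.
This cut is saturated, so no flow can exceed 15.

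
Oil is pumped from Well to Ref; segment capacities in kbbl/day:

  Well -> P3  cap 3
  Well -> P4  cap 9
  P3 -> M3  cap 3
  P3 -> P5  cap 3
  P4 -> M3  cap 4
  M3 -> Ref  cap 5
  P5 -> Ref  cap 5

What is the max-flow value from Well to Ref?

Augment Well→P3→M3→Ref: bottleneck 3, flow now 3.
Augment Well→P4→M3→Ref: bottleneck 2, flow now 5.
Augment Well→P4→M3→P3→P5→Ref: bottleneck 2, flow now 7. (uses reverse residual edge)
No augmenting path remains; maximum flow = 7.
In the residual graph, reachable from Well: {Well, P4}.
Min-cut edges: Well→P3 (3), P4→M3 (4); capacity 3 + 4 = 7.
This cut is saturated, so no flow can exceed 7.

7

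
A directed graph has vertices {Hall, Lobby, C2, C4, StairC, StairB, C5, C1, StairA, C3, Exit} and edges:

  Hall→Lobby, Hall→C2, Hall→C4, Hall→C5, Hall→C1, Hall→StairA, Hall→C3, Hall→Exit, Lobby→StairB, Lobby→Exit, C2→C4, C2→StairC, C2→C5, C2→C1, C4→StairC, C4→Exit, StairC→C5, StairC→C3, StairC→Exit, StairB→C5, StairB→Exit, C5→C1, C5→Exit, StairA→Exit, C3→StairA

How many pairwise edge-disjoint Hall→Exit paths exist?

Assign every edge capacity 1; by Menger, the answer equals the max flow.
Path Hall→Exit (+1); total 1.
Path Hall→Lobby→Exit (+1); total 2.
Path Hall→C4→Exit (+1); total 3.
Path Hall→C5→Exit (+1); total 4.
Path Hall→StairA→Exit (+1); total 5.
Path Hall→C2→StairC→Exit (+1); total 6.
No residual Hall→Exit path; max flow = 6.
Certifying cut of size 6: {Hall→C2, Hall→C4, Hall→C5, Hall→Exit, Hall→Lobby, StairA→Exit}.

6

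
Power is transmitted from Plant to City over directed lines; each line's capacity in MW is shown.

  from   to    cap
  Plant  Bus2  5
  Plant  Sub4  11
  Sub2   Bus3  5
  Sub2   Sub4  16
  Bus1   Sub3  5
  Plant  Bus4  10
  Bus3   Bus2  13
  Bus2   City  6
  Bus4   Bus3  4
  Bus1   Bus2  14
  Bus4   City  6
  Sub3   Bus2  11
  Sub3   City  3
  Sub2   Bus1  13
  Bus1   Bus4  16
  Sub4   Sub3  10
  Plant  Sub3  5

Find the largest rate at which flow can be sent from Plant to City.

15

Augment Plant→Bus4→City: bottleneck 6, flow now 6.
Augment Plant→Sub3→City: bottleneck 3, flow now 9.
Augment Plant→Bus2→City: bottleneck 5, flow now 14.
Augment Plant→Sub3→Bus2→City: bottleneck 1, flow now 15.
No augmenting path remains; maximum flow = 15.
In the residual graph, reachable from Plant: {Plant, Bus3, Sub4, Bus4, Sub3, Bus2}.
Min-cut edges: Bus4→City (6), Sub3→City (3), Bus2→City (6); capacity 6 + 3 + 6 = 15.
This cut is saturated, so no flow can exceed 15.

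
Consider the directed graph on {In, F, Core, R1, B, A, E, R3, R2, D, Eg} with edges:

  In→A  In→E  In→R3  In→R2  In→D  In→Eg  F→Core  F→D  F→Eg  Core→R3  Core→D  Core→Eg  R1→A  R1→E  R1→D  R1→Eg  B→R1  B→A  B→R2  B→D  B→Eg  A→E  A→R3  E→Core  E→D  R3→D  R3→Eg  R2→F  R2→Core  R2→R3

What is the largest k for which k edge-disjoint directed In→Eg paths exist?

4

Assign every edge capacity 1; by Menger, the answer equals the max flow.
Path In→Eg (+1); total 1.
Path In→R3→Eg (+1); total 2.
Path In→E→Core→Eg (+1); total 3.
Path In→R2→F→Eg (+1); total 4.
No residual In→Eg path; max flow = 4.
Certifying cut of size 4: {E→Core, In→Eg, In→R2, R3→Eg}.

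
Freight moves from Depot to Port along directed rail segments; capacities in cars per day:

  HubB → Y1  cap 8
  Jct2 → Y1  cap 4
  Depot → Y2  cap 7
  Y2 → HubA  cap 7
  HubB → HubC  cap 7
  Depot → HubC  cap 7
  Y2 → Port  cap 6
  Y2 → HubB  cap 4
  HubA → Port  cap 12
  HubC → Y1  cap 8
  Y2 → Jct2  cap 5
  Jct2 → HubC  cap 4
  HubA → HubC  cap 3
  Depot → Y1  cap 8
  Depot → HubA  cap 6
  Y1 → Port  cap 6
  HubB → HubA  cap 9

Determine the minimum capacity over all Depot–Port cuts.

19

Augment Depot→Y2→Port: bottleneck 6, flow now 6.
Augment Depot→HubA→Port: bottleneck 6, flow now 12.
Augment Depot→Y1→Port: bottleneck 6, flow now 18.
Augment Depot→Y2→HubA→Port: bottleneck 1, flow now 19.
No augmenting path remains; maximum flow = 19.
By max-flow min-cut, the minimum cut capacity equals the max flow.
In the residual graph, reachable from Depot: {Depot, HubC, Y1}.
Min-cut edges: Depot→Y2 (7), Depot→HubA (6), Y1→Port (6); capacity 7 + 6 + 6 = 19.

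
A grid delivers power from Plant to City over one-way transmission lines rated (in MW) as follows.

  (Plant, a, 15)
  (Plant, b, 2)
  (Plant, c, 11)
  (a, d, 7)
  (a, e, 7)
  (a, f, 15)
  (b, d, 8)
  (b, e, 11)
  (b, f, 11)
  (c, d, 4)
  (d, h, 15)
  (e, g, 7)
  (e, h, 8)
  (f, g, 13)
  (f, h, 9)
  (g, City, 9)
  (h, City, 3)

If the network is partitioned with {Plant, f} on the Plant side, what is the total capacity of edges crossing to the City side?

Edges leaving {Plant, f}: Plant→a (15), Plant→b (2), Plant→c (11), f→g (13), f→h (9).
Cut capacity = 15 + 2 + 11 + 13 + 9 = 50.

50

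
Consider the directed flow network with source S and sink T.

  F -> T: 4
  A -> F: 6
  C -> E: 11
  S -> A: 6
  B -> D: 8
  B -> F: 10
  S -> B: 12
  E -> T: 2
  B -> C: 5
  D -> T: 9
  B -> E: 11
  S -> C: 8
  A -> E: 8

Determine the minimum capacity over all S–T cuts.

14

Augment S→A→E→T: bottleneck 2, flow now 2.
Augment S→A→F→T: bottleneck 4, flow now 6.
Augment S→B→D→T: bottleneck 8, flow now 14.
No augmenting path remains; maximum flow = 14.
By max-flow min-cut, the minimum cut capacity equals the max flow.
In the residual graph, reachable from S: {S, A, B, C, E, F}.
Min-cut edges: B→D (8), E→T (2), F→T (4); capacity 8 + 2 + 4 = 14.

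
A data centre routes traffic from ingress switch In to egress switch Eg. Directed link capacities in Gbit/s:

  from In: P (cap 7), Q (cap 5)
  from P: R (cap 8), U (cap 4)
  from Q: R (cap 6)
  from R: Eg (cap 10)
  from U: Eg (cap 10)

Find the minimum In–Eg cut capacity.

12

Augment In→P→R→Eg: bottleneck 7, flow now 7.
Augment In→Q→R→Eg: bottleneck 3, flow now 10.
Augment In→Q→R→P→U→Eg: bottleneck 2, flow now 12. (uses reverse residual edge)
No augmenting path remains; maximum flow = 12.
By max-flow min-cut, the minimum cut capacity equals the max flow.
In the residual graph, reachable from In: {In}.
Min-cut edges: In→P (7), In→Q (5); capacity 7 + 5 = 12.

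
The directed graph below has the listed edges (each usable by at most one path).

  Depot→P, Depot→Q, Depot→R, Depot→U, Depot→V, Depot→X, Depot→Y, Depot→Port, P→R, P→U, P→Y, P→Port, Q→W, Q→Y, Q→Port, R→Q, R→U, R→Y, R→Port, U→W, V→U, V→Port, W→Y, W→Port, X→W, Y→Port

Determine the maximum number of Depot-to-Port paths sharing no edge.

7

Assign every edge capacity 1; by Menger, the answer equals the max flow.
Path Depot→Port (+1); total 1.
Path Depot→P→Port (+1); total 2.
Path Depot→Q→Port (+1); total 3.
Path Depot→R→Port (+1); total 4.
Path Depot→V→Port (+1); total 5.
Path Depot→Y→Port (+1); total 6.
Path Depot→U→W→Port (+1); total 7.
No residual Depot→Port path; max flow = 7.
Certifying cut of size 7: {Depot→P, Depot→Port, Depot→Q, Depot→R, Depot→V, W→Port, Y→Port}.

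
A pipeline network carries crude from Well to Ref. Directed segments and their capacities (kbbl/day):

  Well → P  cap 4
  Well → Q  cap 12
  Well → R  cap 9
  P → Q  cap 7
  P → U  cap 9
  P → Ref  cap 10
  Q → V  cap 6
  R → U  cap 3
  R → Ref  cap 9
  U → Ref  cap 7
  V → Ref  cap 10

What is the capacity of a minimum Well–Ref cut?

Augment Well→P→Ref: bottleneck 4, flow now 4.
Augment Well→R→Ref: bottleneck 9, flow now 13.
Augment Well→Q→V→Ref: bottleneck 6, flow now 19.
No augmenting path remains; maximum flow = 19.
By max-flow min-cut, the minimum cut capacity equals the max flow.
In the residual graph, reachable from Well: {Well, Q}.
Min-cut edges: Well→P (4), Well→R (9), Q→V (6); capacity 4 + 9 + 6 = 19.

19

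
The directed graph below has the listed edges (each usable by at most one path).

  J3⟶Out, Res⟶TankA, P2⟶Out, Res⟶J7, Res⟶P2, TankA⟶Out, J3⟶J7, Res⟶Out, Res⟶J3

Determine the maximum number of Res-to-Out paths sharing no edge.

4

Assign every edge capacity 1; by Menger, the answer equals the max flow.
Path Res→Out (+1); total 1.
Path Res→J3→Out (+1); total 2.
Path Res→TankA→Out (+1); total 3.
Path Res→P2→Out (+1); total 4.
No residual Res→Out path; max flow = 4.
Certifying cut of size 4: {Res→J3, Res→Out, Res→P2, Res→TankA}.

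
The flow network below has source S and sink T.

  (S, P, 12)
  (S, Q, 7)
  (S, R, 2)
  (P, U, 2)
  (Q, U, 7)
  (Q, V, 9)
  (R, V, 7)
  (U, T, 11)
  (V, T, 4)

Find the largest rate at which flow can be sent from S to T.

11

Augment S→P→U→T: bottleneck 2, flow now 2.
Augment S→Q→U→T: bottleneck 7, flow now 9.
Augment S→R→V→T: bottleneck 2, flow now 11.
No augmenting path remains; maximum flow = 11.
In the residual graph, reachable from S: {S, P}.
Min-cut edges: S→Q (7), S→R (2), P→U (2); capacity 7 + 2 + 2 = 11.
This cut is saturated, so no flow can exceed 11.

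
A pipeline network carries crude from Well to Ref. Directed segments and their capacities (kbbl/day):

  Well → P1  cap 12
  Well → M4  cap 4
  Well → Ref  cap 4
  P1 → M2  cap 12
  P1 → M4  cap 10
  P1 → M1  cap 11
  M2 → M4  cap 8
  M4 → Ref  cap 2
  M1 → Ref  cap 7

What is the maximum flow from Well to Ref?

Augment Well→Ref: bottleneck 4, flow now 4.
Augment Well→M4→Ref: bottleneck 2, flow now 6.
Augment Well→P1→M1→Ref: bottleneck 7, flow now 13.
No augmenting path remains; maximum flow = 13.
In the residual graph, reachable from Well: {Well, P1, M2, M4, M1}.
Min-cut edges: Well→Ref (4), M4→Ref (2), M1→Ref (7); capacity 4 + 2 + 7 = 13.
This cut is saturated, so no flow can exceed 13.

13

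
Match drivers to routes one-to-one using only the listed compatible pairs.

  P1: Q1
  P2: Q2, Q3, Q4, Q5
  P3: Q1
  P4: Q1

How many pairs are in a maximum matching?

2

Unit-capacity flow: source→left, listed edges, right→sink; max matching = max flow.
Augmenting path P1→Q1 (+1); matched 1.
Augmenting path P2→Q2 (+1); matched 2.
No augmenting path remains; maximum matching = 2.
König certificate: {P2, Q1} is a vertex cover of size 2 (every listed pair touches it), so no matching can be larger.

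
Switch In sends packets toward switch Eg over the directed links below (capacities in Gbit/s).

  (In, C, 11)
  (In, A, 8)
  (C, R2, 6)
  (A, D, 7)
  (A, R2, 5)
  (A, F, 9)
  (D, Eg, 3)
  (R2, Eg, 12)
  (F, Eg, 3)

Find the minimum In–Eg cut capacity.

14

Augment In→C→R2→Eg: bottleneck 6, flow now 6.
Augment In→A→D→Eg: bottleneck 3, flow now 9.
Augment In→A→R2→Eg: bottleneck 5, flow now 14.
No augmenting path remains; maximum flow = 14.
By max-flow min-cut, the minimum cut capacity equals the max flow.
In the residual graph, reachable from In: {In, C}.
Min-cut edges: In→A (8), C→R2 (6); capacity 8 + 6 = 14.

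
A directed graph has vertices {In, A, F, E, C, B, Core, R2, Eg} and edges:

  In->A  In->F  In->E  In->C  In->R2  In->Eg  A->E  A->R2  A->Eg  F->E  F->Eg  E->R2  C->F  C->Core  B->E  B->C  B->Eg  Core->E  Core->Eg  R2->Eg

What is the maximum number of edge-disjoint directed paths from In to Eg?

5

Assign every edge capacity 1; by Menger, the answer equals the max flow.
Path In→Eg (+1); total 1.
Path In→A→Eg (+1); total 2.
Path In→F→Eg (+1); total 3.
Path In→R2→Eg (+1); total 4.
Path In→C→Core→Eg (+1); total 5.
No residual In→Eg path; max flow = 5.
Certifying cut of size 5: {In→A, In→C, In→Eg, In→F, R2→Eg}.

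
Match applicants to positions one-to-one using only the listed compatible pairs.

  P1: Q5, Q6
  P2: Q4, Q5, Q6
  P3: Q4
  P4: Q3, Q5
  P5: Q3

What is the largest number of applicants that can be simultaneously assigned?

Unit-capacity flow: source→left, listed edges, right→sink; max matching = max flow.
Augmenting path P1→Q5 (+1); matched 1.
Augmenting path P2→Q4 (+1); matched 2.
Augmenting path P4→Q3 (+1); matched 3.
Augmenting path P3→Q4→P2→Q6 (+1); matched 4.
No augmenting path remains; maximum matching = 4.
König certificate: {Q3, Q4, Q5, Q6} is a vertex cover of size 4 (every listed pair touches it), so no matching can be larger.

4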